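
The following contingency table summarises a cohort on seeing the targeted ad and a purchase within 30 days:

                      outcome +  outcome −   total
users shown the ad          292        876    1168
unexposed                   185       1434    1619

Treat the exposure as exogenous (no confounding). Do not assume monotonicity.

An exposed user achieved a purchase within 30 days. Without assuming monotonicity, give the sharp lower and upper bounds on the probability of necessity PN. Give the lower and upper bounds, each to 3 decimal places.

p₁ = P(outcome | exposed) = 292/1168 = 0.25
p₀ = P(outcome | unexposed) = 185/1619 = 0.11427
Under exogeneity alone the bounds on PN are max{0,(p₁−p₀)/p₁} ≤ PN ≤ min{1,(1−p₀)/p₁}.
  lower = (p₁ − p₀)/p₁ = 0.13573 / 0.25 ≈ 0.5429
  upper = min{1, (1 − p₀)/p₁} = 0.88573 / 0.25 ≈ 3.5429 → capped at 1

0.543 ≤ PN ≤ 1.000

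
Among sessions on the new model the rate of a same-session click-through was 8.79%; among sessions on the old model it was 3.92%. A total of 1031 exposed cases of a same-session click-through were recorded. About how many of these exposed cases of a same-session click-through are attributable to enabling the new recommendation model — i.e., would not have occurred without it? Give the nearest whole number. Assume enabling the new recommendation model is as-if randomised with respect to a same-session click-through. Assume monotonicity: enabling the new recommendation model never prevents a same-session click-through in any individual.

p₁ = 0.0879, p₀ = 0.0392.
PN = (p₁ − p₀)/p₁ = (0.0879 − 0.0392) / 0.0879 ≈ 0.55404.
Attributable cases ≈ PN × (exposed cases) = 0.55404 × 1031 ≈ 571.21.

about 571 cases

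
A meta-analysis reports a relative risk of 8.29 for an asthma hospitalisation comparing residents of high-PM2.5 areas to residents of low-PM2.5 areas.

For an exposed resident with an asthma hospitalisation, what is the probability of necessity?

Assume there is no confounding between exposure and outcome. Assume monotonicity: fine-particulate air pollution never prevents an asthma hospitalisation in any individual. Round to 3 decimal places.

Under exogeneity and monotonicity, PN = (RR − 1) / RR = 1 − 1/RR.
PN = (8.29 − 1) / 8.29 = 7.29 / 8.29 ≈ 0.8794

PN ≈ 0.879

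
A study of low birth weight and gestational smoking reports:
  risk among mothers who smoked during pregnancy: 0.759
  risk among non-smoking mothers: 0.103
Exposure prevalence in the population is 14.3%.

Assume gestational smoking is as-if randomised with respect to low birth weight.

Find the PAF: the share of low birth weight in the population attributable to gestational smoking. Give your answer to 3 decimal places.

Let p₁ = 0.759, p₀ = 0.103.
Overall risk P(Y=1) = π·p₁ + (1−π)·p₀ = 0.143×0.759 + 0.857×0.103 = 0.19681.
Under exogeneity, PAF = [P(Y=1) − p₀] / P(Y=1).
PAF = (0.19681 − 0.103) / 0.19681 ≈ 0.4766

PAF ≈ 0.477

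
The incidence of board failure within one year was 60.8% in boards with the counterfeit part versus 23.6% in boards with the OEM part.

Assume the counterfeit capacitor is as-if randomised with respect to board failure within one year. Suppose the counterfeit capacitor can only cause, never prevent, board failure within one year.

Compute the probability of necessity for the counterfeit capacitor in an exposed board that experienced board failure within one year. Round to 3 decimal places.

p₁ = 0.608, p₀ = 0.236.
Under exogeneity and monotonicity, PN = (p₁ − p₀) / p₁.
PN = (0.608 − 0.236) / 0.608 = 0.372 / 0.608 ≈ 0.6118

PN ≈ 0.612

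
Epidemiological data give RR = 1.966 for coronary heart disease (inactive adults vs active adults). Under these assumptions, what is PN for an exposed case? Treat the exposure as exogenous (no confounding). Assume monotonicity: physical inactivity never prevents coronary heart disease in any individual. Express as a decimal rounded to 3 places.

Under exogeneity and monotonicity, PN = (RR − 1) / RR = 1 − 1/RR.
PN = (1.966 − 1) / 1.966 = 0.966 / 1.966 ≈ 0.4914

PN ≈ 0.491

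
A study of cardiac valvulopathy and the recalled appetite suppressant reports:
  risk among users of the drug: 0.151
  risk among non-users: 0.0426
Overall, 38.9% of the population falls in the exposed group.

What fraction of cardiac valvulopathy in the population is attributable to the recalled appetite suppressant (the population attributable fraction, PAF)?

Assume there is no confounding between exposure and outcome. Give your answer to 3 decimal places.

PAF ≈ 0.497

Let p₁ = 0.151, p₀ = 0.0426.
Overall risk P(Y=1) = π·p₁ + (1−π)·p₀ = 0.389×0.151 + 0.611×0.0426 = 0.084768.
Under exogeneity, PAF = [P(Y=1) − p₀] / P(Y=1).
PAF = (0.084768 − 0.0426) / 0.084768 ≈ 0.4974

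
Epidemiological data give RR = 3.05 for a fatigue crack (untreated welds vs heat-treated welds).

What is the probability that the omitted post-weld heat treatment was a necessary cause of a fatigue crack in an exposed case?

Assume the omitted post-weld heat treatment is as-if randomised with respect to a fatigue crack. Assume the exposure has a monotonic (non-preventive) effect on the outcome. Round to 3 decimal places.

Under exogeneity and monotonicity, PN = (RR − 1) / RR = 1 − 1/RR.
PN = (3.05 − 1) / 3.05 = 2.05 / 3.05 ≈ 0.6721

PN ≈ 0.672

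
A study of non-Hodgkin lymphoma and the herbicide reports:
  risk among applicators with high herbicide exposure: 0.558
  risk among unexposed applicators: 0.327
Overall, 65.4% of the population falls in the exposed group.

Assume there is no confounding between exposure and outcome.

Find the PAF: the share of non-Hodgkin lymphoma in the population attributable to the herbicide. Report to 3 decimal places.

Let p₁ = 0.558, p₀ = 0.327.
Overall risk P(Y=1) = π·p₁ + (1−π)·p₀ = 0.654×0.558 + 0.346×0.327 = 0.47807.
Under exogeneity, PAF = [P(Y=1) − p₀] / P(Y=1).
PAF = (0.47807 − 0.327) / 0.47807 ≈ 0.3160

PAF ≈ 0.316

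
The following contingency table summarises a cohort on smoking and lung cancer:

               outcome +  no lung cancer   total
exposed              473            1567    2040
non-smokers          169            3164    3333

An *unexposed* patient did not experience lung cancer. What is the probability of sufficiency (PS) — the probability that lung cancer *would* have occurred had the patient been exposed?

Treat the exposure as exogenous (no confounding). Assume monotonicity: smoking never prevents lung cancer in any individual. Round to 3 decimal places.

p₁ = P(outcome | exposed) = 473/2040 = 0.23186
p₀ = P(outcome | unexposed) = 169/3333 = 0.050705
Under exogeneity and monotonicity, PS = (p₁ − p₀)/(1 − p₀).
PS = (0.23186 − 0.050705) / 0.94929 ≈ 0.1908

PS ≈ 0.191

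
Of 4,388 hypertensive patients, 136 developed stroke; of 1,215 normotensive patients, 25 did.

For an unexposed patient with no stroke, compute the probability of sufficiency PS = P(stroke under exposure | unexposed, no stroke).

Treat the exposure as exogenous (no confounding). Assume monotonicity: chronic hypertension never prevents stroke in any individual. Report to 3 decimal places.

p₁ = P(outcome | exposed) = 136/4388 = 0.030994
p₀ = P(outcome | unexposed) = 25/1215 = 0.020576
Under exogeneity and monotonicity, PS = (p₁ − p₀) / (1 − p₀).
PS = (0.030994 − 0.020576) / (1 − 0.020576) = 0.010417 / 0.97942 ≈ 0.0106

PS ≈ 0.011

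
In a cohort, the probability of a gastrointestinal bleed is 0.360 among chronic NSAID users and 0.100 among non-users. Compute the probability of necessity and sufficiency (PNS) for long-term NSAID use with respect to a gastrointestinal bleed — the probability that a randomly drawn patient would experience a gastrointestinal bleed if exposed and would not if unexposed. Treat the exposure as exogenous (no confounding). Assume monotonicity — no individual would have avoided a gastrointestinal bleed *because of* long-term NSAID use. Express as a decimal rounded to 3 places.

Let p₁ = 0.36, p₀ = 0.1.
Under exogeneity and monotonicity, PNS = p₁ − p₀.
PNS = 0.36 − 0.1 = 0.26

PNS ≈ 0.260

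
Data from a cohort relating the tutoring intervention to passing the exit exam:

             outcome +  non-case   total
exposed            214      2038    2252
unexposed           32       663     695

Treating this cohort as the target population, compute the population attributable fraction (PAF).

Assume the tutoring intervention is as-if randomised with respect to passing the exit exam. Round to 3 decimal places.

PAF ≈ 0.448

p₁ = P(outcome | exposed) = 214/2252 = 0.095027
p₀ = P(outcome | unexposed) = 32/695 = 0.046043
Exposure prevalence π = 2252/2947 = 0.76417; overall risk P(Y=1) = 0.083475.
Under exogeneity, PAF = [P(Y=1) − p₀]/P(Y=1).
PAF = (0.083475 − 0.046043) / 0.083475 ≈ 0.4484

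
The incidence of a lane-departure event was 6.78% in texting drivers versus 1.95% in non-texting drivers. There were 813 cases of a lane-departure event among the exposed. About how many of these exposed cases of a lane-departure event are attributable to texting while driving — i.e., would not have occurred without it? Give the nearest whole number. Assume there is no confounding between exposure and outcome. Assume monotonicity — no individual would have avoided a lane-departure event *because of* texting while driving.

about 579 cases

p₁ = 0.0678, p₀ = 0.0195.
PN = (p₁ − p₀)/p₁ = (0.0678 − 0.0195) / 0.0678 ≈ 0.71239.
Attributable cases ≈ PN × (exposed cases) = 0.71239 × 813 ≈ 579.17.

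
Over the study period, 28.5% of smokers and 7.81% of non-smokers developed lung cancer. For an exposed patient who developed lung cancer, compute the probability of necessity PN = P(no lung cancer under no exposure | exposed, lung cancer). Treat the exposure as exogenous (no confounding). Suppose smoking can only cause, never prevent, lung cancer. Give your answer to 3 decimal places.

p₁ = 0.285, p₀ = 0.0781.
Under exogeneity and monotonicity, PN = (p₁ − p₀) / p₁.
PN = (0.285 − 0.0781) / 0.285 = 0.2069 / 0.285 ≈ 0.7260

PN ≈ 0.726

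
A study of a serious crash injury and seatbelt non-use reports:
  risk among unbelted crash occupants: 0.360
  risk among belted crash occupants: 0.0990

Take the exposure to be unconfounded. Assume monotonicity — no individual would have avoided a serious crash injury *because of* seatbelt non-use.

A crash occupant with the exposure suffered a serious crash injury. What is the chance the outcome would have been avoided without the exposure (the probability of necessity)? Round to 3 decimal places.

PN ≈ 0.725

Let p₁ = 0.36, p₀ = 0.099.
Under exogeneity and monotonicity, PN = (p₁ − p₀) / p₁.
PN = (0.36 − 0.099) / 0.36 = 0.261 / 0.36 ≈ 0.7250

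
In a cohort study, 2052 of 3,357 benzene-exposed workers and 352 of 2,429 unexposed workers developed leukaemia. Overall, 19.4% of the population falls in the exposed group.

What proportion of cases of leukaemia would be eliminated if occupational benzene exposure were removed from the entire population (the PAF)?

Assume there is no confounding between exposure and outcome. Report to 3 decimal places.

PAF ≈ 0.384

p₁ = P(outcome | exposed) = 2052/3357 = 0.61126
p₀ = P(outcome | unexposed) = 352/2429 = 0.14492
Overall risk P(Y=1) = π·p₁ + (1−π)·p₀ = 0.194×0.61126 + 0.806×0.14492 = 0.23539.
Under exogeneity, PAF = [P(Y=1) − p₀] / P(Y=1).
PAF = (0.23539 − 0.14492) / 0.23539 ≈ 0.3844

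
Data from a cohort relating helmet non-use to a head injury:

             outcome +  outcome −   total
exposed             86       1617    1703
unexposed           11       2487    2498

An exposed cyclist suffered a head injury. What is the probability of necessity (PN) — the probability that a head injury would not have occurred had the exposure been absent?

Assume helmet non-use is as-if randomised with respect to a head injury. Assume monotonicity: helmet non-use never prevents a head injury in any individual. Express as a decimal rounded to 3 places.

p₁ = P(outcome | exposed) = 86/1703 = 0.050499
p₀ = P(outcome | unexposed) = 11/2498 = 0.0044035
Under exogeneity and monotonicity, PN = (p₁ − p₀)/p₁.
PN = (0.050499 − 0.0044035) / 0.050499 ≈ 0.9128

PN ≈ 0.913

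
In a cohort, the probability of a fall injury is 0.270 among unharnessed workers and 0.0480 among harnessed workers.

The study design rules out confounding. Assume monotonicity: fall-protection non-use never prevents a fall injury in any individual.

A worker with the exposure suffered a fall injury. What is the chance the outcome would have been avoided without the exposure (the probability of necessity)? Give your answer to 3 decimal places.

Let p₁ = 0.27, p₀ = 0.048.
Under exogeneity and monotonicity, PN = (p₁ − p₀) / p₁.
PN = (0.27 − 0.048) / 0.27 = 0.222 / 0.27 ≈ 0.8222

PN ≈ 0.822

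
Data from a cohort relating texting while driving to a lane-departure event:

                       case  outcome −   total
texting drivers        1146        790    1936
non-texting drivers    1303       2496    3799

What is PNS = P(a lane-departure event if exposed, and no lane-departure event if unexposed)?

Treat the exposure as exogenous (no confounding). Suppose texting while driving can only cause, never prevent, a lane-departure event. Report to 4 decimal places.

PNS ≈ 0.2490

p₁ = P(outcome | exposed) = 1146/1936 = 0.59194
p₀ = P(outcome | unexposed) = 1303/3799 = 0.34298
Under exogeneity and monotonicity, PNS = p₁ − p₀.
PNS = 0.59194 − 0.34298 = 0.24896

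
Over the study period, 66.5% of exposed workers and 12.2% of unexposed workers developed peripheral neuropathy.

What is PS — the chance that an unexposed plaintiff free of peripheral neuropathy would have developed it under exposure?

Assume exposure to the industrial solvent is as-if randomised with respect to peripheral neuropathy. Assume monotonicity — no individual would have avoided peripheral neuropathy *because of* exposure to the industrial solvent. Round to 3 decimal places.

PS ≈ 0.618

p₁ = 0.665, p₀ = 0.122.
Under exogeneity and monotonicity, PS = (p₁ − p₀) / (1 − p₀).
PS = (0.665 − 0.122) / (1 − 0.122) = 0.543 / 0.878 ≈ 0.6185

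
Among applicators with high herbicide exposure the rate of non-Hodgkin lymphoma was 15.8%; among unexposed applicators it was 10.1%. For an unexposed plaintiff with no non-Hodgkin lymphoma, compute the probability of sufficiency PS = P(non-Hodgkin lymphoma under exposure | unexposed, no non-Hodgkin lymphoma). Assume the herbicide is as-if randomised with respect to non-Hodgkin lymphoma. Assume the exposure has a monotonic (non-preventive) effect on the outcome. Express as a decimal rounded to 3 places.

p₁ = 0.158, p₀ = 0.101.
Under exogeneity and monotonicity, PS = (p₁ − p₀) / (1 − p₀).
PS = (0.158 − 0.101) / (1 − 0.101) = 0.057 / 0.899 ≈ 0.0634

PS ≈ 0.063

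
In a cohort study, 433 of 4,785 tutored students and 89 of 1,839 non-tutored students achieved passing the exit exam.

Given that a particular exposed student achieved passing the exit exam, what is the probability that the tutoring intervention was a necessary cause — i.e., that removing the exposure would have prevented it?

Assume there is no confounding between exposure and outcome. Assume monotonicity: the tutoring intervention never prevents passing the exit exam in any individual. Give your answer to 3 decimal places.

PN ≈ 0.465

p₁ = P(outcome | exposed) = 433/4785 = 0.090491
p₀ = P(outcome | unexposed) = 89/1839 = 0.048396
Under exogeneity and monotonicity, PN = (p₁ − p₀) / p₁.
PN = (0.090491 − 0.048396) / 0.090491 = 0.042095 / 0.090491 ≈ 0.4652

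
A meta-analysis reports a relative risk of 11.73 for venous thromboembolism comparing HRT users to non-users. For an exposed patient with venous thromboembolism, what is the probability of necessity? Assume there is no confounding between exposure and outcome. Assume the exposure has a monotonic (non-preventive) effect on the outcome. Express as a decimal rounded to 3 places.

PN ≈ 0.915

Under exogeneity and monotonicity, PN = (RR − 1) / RR = 1 − 1/RR.
PN = (11.73 − 1) / 11.73 = 10.73 / 11.73 ≈ 0.9147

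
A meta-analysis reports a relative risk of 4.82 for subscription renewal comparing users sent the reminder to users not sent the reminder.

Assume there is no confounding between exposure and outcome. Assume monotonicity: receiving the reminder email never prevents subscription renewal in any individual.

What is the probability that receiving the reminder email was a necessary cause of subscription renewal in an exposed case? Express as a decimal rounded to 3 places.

Under exogeneity and monotonicity, PN = (RR − 1) / RR = 1 − 1/RR.
PN = (4.82 − 1) / 4.82 = 3.82 / 4.82 ≈ 0.7925

PN ≈ 0.793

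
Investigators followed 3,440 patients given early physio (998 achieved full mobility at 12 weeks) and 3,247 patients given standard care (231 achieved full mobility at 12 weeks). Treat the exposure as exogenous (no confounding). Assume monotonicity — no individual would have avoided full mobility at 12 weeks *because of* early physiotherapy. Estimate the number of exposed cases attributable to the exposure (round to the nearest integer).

about 753 cases

p₁ = P(outcome | exposed) = 998/3440 = 0.29012
p₀ = P(outcome | unexposed) = 231/3247 = 0.071143
PN = (p₁ − p₀)/p₁ = (0.29012 − 0.071143) / 0.29012 ≈ 0.75478.
Attributable cases ≈ PN × (exposed cases) = 0.75478 × 998 ≈ 753.27.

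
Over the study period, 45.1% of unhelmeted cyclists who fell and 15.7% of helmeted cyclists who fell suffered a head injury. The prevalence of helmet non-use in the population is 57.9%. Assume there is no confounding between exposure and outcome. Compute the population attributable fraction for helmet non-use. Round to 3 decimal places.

p₁ = 0.451, p₀ = 0.157.
Overall risk P(Y=1) = π·p₁ + (1−π)·p₀ = 0.579×0.451 + 0.421×0.157 = 0.32723.
Under exogeneity, PAF = [P(Y=1) − p₀] / P(Y=1).
PAF = (0.32723 − 0.157) / 0.32723 ≈ 0.5202

PAF ≈ 0.520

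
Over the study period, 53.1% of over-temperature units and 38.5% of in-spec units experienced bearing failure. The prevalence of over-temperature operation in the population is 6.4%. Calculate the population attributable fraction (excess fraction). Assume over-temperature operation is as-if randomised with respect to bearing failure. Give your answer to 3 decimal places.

PAF ≈ 0.024

p₁ = 0.531, p₀ = 0.385.
Overall risk P(Y=1) = π·p₁ + (1−π)·p₀ = 0.064×0.531 + 0.936×0.385 = 0.39434.
Under exogeneity, PAF = [P(Y=1) − p₀] / P(Y=1).
PAF = (0.39434 − 0.385) / 0.39434 ≈ 0.0237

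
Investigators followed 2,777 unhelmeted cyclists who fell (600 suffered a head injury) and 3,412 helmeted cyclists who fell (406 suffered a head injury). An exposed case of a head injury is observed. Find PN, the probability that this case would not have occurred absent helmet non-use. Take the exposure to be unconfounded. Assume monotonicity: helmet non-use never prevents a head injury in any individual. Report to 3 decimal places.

p₁ = P(outcome | exposed) = 600/2777 = 0.21606
p₀ = P(outcome | unexposed) = 406/3412 = 0.11899
Under exogeneity and monotonicity, PN = (p₁ − p₀) / p₁.
PN = (0.21606 − 0.11899) / 0.21606 = 0.097069 / 0.21606 ≈ 0.4493

PN ≈ 0.449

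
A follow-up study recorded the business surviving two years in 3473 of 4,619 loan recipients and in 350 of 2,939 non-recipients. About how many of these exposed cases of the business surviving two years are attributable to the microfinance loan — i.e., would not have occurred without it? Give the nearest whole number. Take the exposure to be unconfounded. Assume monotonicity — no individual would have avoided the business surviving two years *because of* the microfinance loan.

p₁ = P(outcome | exposed) = 3473/4619 = 0.75189
p₀ = P(outcome | unexposed) = 350/2939 = 0.11909
PN = (p₁ − p₀)/p₁ = (0.75189 − 0.11909) / 0.75189 ≈ 0.84162.
Attributable cases ≈ PN × (exposed cases) = 0.84162 × 3473 ≈ 2922.93.

about 2923 cases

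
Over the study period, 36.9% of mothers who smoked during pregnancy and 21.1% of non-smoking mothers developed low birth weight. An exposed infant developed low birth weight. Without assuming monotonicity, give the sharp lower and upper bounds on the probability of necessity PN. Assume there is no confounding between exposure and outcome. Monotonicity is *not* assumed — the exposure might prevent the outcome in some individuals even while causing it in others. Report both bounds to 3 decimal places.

0.428 ≤ PN ≤ 1.000

p₁ = 0.369, p₀ = 0.211.
Under exogeneity alone the bounds on PN are max{0,(p₁−p₀)/p₁} ≤ PN ≤ min{1,(1−p₀)/p₁}.
  lower = (p₁ − p₀)/p₁ = 0.158 / 0.369 ≈ 0.4282
  upper = min{1, (1 − p₀)/p₁} = 0.789 / 0.369 ≈ 2.1382 → capped at 1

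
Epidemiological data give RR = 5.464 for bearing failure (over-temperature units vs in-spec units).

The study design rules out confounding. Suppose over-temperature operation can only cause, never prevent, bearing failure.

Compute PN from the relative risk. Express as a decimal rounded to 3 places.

Under exogeneity and monotonicity, PN = (RR − 1) / RR = 1 − 1/RR.
PN = (5.464 − 1) / 5.464 = 4.464 / 5.464 ≈ 0.8170

PN ≈ 0.817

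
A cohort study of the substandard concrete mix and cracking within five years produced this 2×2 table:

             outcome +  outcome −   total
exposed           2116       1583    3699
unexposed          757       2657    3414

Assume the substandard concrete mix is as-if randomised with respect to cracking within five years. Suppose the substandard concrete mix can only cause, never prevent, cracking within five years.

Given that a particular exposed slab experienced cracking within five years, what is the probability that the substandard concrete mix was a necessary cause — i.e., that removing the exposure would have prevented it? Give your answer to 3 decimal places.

PN ≈ 0.612

p₁ = P(outcome | exposed) = 2116/3699 = 0.57205
p₀ = P(outcome | unexposed) = 757/3414 = 0.22173
Under exogeneity and monotonicity, PN = (p₁ − p₀) / p₁.
PN = (0.57205 − 0.22173) / 0.57205 = 0.35031 / 0.57205 ≈ 0.6124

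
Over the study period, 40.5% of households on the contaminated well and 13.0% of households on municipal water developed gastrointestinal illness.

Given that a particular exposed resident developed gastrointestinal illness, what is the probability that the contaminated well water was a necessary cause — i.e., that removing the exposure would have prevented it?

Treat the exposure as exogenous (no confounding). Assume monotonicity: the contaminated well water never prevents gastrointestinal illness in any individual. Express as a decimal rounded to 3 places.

PN ≈ 0.679

p₁ = 0.405, p₀ = 0.13.
Under exogeneity and monotonicity, PN = (p₁ − p₀) / p₁.
PN = (0.405 − 0.13) / 0.405 = 0.275 / 0.405 ≈ 0.6790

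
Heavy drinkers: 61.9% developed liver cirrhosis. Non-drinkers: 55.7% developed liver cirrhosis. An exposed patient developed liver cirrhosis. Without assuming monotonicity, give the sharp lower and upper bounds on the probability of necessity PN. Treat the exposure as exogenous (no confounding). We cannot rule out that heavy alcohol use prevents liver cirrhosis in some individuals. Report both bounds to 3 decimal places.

p₁ = 0.619, p₀ = 0.557.
Under exogeneity alone the bounds on PN are max{0,(p₁−p₀)/p₁} ≤ PN ≤ min{1,(1−p₀)/p₁}.
  lower = (p₁ − p₀)/p₁ = 0.062 / 0.619 ≈ 0.1002
  upper = min{1, (1 − p₀)/p₁} = 0.443 / 0.619 ≈ 0.7157

0.100 ≤ PN ≤ 0.716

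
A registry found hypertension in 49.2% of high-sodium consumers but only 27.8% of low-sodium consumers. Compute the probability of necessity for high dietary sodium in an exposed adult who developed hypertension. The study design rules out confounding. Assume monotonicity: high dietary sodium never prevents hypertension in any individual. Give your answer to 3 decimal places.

p₁ = 0.492, p₀ = 0.278.
Under exogeneity and monotonicity, PN = (p₁ − p₀) / p₁.
PN = (0.492 − 0.278) / 0.492 = 0.214 / 0.492 ≈ 0.4350

PN ≈ 0.435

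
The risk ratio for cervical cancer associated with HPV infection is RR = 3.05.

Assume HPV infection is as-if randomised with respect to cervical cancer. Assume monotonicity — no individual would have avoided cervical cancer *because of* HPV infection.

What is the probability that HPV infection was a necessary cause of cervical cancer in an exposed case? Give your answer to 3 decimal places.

Under exogeneity and monotonicity, PN = (RR − 1) / RR = 1 − 1/RR.
PN = (3.05 − 1) / 3.05 = 2.05 / 3.05 ≈ 0.6721

PN ≈ 0.672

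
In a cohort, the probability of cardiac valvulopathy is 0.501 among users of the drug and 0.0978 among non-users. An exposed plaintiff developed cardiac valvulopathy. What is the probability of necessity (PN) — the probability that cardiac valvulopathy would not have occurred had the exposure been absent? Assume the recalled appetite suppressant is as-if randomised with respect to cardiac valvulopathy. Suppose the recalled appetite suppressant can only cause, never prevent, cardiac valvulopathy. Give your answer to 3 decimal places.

Let p₁ = 0.501, p₀ = 0.0978.
Under exogeneity and monotonicity, PN = (p₁ − p₀) / p₁.
PN = (0.501 − 0.0978) / 0.501 = 0.4032 / 0.501 ≈ 0.8048

PN ≈ 0.805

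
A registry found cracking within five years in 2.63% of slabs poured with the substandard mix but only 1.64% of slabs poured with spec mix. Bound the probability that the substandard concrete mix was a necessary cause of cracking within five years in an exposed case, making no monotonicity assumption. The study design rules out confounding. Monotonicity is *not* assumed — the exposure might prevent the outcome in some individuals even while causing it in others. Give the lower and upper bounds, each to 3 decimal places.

p₁ = 0.0263, p₀ = 0.0164.
Under exogeneity alone the bounds on PN are max{0,(p₁−p₀)/p₁} ≤ PN ≤ min{1,(1−p₀)/p₁}.
  lower = (p₁ − p₀)/p₁ = 0.0099 / 0.0263 ≈ 0.3764
  upper = min{1, (1 − p₀)/p₁} = 0.9836 / 0.0263 ≈ 37.3992 → capped at 1

0.376 ≤ PN ≤ 1.000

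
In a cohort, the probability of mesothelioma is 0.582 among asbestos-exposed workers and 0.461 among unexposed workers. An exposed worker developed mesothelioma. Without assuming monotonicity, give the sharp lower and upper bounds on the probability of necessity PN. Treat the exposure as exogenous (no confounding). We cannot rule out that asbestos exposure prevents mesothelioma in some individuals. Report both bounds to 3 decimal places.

0.208 ≤ PN ≤ 0.926

Let p₁ = 0.582, p₀ = 0.461.
Under exogeneity alone the bounds on PN are max{0,(p₁−p₀)/p₁} ≤ PN ≤ min{1,(1−p₀)/p₁}.
  lower = (p₁ − p₀)/p₁ = 0.121 / 0.582 ≈ 0.2079
  upper = min{1, (1 − p₀)/p₁} = 0.539 / 0.582 ≈ 0.9261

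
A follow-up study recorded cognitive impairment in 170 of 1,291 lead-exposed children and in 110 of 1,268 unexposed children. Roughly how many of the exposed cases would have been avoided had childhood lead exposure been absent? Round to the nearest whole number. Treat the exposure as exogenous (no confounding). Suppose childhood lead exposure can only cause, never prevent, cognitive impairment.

p₁ = P(outcome | exposed) = 170/1291 = 0.13168
p₀ = P(outcome | unexposed) = 110/1268 = 0.086751
PN = (p₁ − p₀)/p₁ = (0.13168 − 0.086751) / 0.13168 ≈ 0.34120.
Attributable cases ≈ PN × (exposed cases) = 0.34120 × 170 ≈ 58.00.

about 58 cases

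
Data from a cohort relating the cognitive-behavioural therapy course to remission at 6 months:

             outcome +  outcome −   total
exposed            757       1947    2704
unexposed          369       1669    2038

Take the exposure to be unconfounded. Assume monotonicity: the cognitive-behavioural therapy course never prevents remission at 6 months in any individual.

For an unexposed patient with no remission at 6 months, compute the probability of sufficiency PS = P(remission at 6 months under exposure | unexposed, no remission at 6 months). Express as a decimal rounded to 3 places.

PS ≈ 0.121

p₁ = P(outcome | exposed) = 757/2704 = 0.27996
p₀ = P(outcome | unexposed) = 369/2038 = 0.18106
Under exogeneity and monotonicity, PS = (p₁ − p₀)/(1 − p₀).
PS = (0.27996 − 0.18106) / 0.81894 ≈ 0.1208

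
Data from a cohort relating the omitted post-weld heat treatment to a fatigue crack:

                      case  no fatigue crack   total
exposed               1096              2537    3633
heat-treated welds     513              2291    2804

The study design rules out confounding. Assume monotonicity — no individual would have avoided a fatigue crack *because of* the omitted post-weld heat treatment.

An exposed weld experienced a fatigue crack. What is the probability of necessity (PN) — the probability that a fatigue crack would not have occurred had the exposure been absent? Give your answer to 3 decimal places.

PN ≈ 0.394

p₁ = P(outcome | exposed) = 1096/3633 = 0.30168
p₀ = P(outcome | unexposed) = 513/2804 = 0.18295
Under exogeneity and monotonicity, PN = (p₁ − p₀) / p₁.
PN = (0.30168 − 0.18295) / 0.30168 = 0.11873 / 0.30168 ≈ 0.3936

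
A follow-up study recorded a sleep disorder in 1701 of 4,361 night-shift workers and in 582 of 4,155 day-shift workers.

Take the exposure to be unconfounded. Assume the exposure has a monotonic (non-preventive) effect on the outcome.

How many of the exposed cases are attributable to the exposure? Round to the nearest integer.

about 1090 cases

p₁ = P(outcome | exposed) = 1701/4361 = 0.39005
p₀ = P(outcome | unexposed) = 582/4155 = 0.14007
PN = (p₁ − p₀)/p₁ = (0.39005 − 0.14007) / 0.39005 ≈ 0.64088.
Attributable cases ≈ PN × (exposed cases) = 0.64088 × 1701 ≈ 1090.15.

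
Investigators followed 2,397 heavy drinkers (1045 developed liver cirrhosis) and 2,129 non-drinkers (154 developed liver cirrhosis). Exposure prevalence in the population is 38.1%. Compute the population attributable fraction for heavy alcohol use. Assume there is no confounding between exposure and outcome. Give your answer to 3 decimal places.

p₁ = P(outcome | exposed) = 1045/2397 = 0.43596
p₀ = P(outcome | unexposed) = 154/2129 = 0.072334
Overall risk P(Y=1) = π·p₁ + (1−π)·p₀ = 0.381×0.43596 + 0.619×0.072334 = 0.21088.
Under exogeneity, PAF = [P(Y=1) − p₀] / P(Y=1).
PAF = (0.21088 − 0.072334) / 0.21088 ≈ 0.6570

PAF ≈ 0.657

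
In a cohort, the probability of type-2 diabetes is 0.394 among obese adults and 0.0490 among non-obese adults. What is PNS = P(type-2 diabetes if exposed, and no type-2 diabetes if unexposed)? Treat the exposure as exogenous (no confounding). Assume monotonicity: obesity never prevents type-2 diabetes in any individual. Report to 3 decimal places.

PNS ≈ 0.345

Let p₁ = 0.394, p₀ = 0.049.
Under exogeneity and monotonicity, PNS = p₁ − p₀.
PNS = 0.394 − 0.049 = 0.345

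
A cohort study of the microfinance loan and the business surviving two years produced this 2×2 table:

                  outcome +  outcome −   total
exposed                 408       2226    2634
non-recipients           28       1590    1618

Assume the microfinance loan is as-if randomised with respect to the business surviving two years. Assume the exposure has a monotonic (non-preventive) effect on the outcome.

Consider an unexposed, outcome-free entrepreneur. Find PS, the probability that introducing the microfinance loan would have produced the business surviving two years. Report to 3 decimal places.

p₁ = P(outcome | exposed) = 408/2634 = 0.1549
p₀ = P(outcome | unexposed) = 28/1618 = 0.017305
Under exogeneity and monotonicity, PS = (p₁ − p₀)/(1 − p₀).
PS = (0.1549 − 0.017305) / 0.98269 ≈ 0.1400

PS ≈ 0.140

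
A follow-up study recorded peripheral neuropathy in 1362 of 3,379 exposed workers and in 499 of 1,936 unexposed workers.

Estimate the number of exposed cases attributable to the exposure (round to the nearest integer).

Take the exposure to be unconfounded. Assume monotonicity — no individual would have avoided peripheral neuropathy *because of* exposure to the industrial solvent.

p₁ = P(outcome | exposed) = 1362/3379 = 0.40308
p₀ = P(outcome | unexposed) = 499/1936 = 0.25775
PN = (p₁ − p₀)/p₁ = (0.40308 − 0.25775) / 0.40308 ≈ 0.36055.
Attributable cases ≈ PN × (exposed cases) = 0.36055 × 1362 ≈ 491.07.

about 491 cases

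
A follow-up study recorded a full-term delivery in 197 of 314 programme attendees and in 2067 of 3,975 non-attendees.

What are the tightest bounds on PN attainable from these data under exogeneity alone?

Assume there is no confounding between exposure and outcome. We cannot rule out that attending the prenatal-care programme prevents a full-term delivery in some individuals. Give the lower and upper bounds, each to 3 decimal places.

p₁ = P(outcome | exposed) = 197/314 = 0.62739
p₀ = P(outcome | unexposed) = 2067/3975 = 0.52
Under exogeneity alone the bounds on PN are max{0,(p₁−p₀)/p₁} ≤ PN ≤ min{1,(1−p₀)/p₁}.
  lower = (p₁ − p₀)/p₁ = 0.10739 / 0.62739 ≈ 0.1712
  upper = min{1, (1 − p₀)/p₁} = 0.48 / 0.62739 ≈ 0.7651

0.171 ≤ PN ≤ 0.765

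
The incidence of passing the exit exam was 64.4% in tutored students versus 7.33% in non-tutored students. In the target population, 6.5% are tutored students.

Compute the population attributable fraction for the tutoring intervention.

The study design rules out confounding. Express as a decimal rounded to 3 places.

PAF ≈ 0.336

p₁ = 0.644, p₀ = 0.0733.
Overall risk P(Y=1) = π·p₁ + (1−π)·p₀ = 0.065×0.644 + 0.935×0.0733 = 0.1104.
Under exogeneity, PAF = [P(Y=1) − p₀] / P(Y=1).
PAF = (0.1104 − 0.0733) / 0.1104 ≈ 0.3360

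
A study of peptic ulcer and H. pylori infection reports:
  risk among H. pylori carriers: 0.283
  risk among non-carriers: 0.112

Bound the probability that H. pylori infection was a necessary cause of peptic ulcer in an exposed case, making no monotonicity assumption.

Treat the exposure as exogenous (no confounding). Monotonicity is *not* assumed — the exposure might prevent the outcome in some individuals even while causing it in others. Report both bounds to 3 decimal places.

Let p₁ = 0.283, p₀ = 0.112.
Under exogeneity alone the bounds on PN are max{0,(p₁−p₀)/p₁} ≤ PN ≤ min{1,(1−p₀)/p₁}.
  lower = (p₁ − p₀)/p₁ = 0.171 / 0.283 ≈ 0.6042
  upper = min{1, (1 − p₀)/p₁} = 0.888 / 0.283 ≈ 3.1378 → capped at 1

0.604 ≤ PN ≤ 1.000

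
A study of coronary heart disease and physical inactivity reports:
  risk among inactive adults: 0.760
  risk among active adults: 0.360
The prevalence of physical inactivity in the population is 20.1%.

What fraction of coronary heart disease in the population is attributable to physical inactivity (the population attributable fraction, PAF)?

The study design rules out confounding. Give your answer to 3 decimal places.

PAF ≈ 0.183

Let p₁ = 0.76, p₀ = 0.36.
Overall risk P(Y=1) = π·p₁ + (1−π)·p₀ = 0.201×0.76 + 0.799×0.36 = 0.4404.
Under exogeneity, PAF = [P(Y=1) − p₀] / P(Y=1).
PAF = (0.4404 − 0.36) / 0.4404 ≈ 0.1826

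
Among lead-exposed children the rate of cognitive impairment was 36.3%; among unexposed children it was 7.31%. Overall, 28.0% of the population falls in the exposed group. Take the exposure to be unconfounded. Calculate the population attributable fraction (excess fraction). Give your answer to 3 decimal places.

p₁ = 0.363, p₀ = 0.0731.
Overall risk P(Y=1) = π·p₁ + (1−π)·p₀ = 0.28×0.363 + 0.72×0.0731 = 0.15427.
Under exogeneity, PAF = [P(Y=1) − p₀] / P(Y=1).
PAF = (0.15427 − 0.0731) / 0.15427 ≈ 0.5262

PAF ≈ 0.526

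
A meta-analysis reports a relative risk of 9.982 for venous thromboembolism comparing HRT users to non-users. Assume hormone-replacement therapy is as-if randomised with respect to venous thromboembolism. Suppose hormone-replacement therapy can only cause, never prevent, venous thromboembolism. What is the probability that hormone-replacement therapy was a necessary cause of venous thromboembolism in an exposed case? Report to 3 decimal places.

Under exogeneity and monotonicity, PN = (RR − 1) / RR = 1 − 1/RR.
PN = (9.982 − 1) / 9.982 = 8.982 / 9.982 ≈ 0.8998

PN ≈ 0.900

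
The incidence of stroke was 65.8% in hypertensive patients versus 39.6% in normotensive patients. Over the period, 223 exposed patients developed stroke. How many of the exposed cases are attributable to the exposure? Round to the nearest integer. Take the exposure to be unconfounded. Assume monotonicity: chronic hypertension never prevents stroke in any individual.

about 89 cases

p₁ = 0.658, p₀ = 0.396.
PN = (p₁ − p₀)/p₁ = (0.658 − 0.396) / 0.658 ≈ 0.39818.
Attributable cases ≈ PN × (exposed cases) = 0.39818 × 223 ≈ 88.79.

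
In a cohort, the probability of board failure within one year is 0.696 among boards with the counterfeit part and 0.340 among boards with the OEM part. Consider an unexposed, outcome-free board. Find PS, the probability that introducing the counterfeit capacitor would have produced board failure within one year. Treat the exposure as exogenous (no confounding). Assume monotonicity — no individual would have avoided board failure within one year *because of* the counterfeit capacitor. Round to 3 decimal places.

PS ≈ 0.539

Let p₁ = 0.696, p₀ = 0.34.
Under exogeneity and monotonicity, PS = (p₁ − p₀) / (1 − p₀).
PS = (0.696 − 0.34) / (1 − 0.34) = 0.356 / 0.66 ≈ 0.5394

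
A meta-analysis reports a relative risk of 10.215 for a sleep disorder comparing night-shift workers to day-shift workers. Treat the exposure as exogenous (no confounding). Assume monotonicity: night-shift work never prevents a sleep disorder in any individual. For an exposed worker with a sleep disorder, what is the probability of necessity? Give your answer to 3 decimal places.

PN ≈ 0.902

Under exogeneity and monotonicity, PN = (RR − 1) / RR = 1 − 1/RR.
PN = (10.215 − 1) / 10.215 = 9.215 / 10.215 ≈ 0.9021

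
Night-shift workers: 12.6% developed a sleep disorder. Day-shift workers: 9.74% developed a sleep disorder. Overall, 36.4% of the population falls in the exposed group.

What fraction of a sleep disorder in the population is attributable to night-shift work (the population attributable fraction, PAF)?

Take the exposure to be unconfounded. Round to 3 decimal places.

p₁ = 0.126, p₀ = 0.0974.
Overall risk P(Y=1) = π·p₁ + (1−π)·p₀ = 0.364×0.126 + 0.636×0.0974 = 0.10781.
Under exogeneity, PAF = [P(Y=1) − p₀] / P(Y=1).
PAF = (0.10781 − 0.0974) / 0.10781 ≈ 0.0966

PAF ≈ 0.097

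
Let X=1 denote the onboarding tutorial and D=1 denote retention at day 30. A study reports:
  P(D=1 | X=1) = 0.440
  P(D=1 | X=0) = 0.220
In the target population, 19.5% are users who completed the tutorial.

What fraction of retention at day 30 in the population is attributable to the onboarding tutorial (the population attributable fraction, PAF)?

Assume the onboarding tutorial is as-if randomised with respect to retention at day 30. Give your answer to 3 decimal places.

PAF ≈ 0.163

Let p₁ = 0.44, p₀ = 0.22.
Overall risk P(Y=1) = π·p₁ + (1−π)·p₀ = 0.195×0.44 + 0.805×0.22 = 0.2629.
Under exogeneity, PAF = [P(Y=1) − p₀] / P(Y=1).
PAF = (0.2629 − 0.22) / 0.2629 ≈ 0.1632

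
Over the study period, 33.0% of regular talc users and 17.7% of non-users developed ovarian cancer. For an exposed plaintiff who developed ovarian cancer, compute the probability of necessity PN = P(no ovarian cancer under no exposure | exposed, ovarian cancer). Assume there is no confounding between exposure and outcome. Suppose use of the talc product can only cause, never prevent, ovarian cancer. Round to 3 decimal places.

p₁ = 0.33, p₀ = 0.177.
Under exogeneity and monotonicity, PN = (p₁ − p₀) / p₁.
PN = (0.33 − 0.177) / 0.33 = 0.153 / 0.33 ≈ 0.4636

PN ≈ 0.464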